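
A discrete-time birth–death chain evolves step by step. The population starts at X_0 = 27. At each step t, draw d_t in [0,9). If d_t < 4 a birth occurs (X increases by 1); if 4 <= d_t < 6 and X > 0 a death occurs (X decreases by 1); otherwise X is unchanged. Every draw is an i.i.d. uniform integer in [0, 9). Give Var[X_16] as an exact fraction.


X can drop by at most 1 per step and X_0 = 27 > T = 16, so X_t >= 27 − t >= 11 > 0 for every t <= 16: the floor at 0 (the 'and X > 0' condition) never binds. Hence X_16 = X_0 + Σ_{t<16} Y_t with i.i.d. increments Y_t = y(d_t) ∈ {+1, −1, 0}.
Outcome values over d=0..8: [1, 1, 1, 1, -1, -1, 0, 0, 0]
Σy = 2, Σy² = 6, M = 9
μ = 2/9 = 2/9,  σ² = 6/9 − (2/9)² = 50/81
Independent increments: Var[X_16] = 16·σ² = 16·(50/81) = 800/81

800/81


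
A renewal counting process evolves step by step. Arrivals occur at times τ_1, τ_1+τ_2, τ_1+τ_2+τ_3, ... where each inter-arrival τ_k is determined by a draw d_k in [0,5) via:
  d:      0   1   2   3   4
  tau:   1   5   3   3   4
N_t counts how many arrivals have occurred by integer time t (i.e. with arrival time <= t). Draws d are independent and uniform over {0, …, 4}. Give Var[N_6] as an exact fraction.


111537264/244140625

Inter-arrival values over d=0..4: [1, 5, 3, 3, 4]
Each d has probability 1/5, so the pmf of τ is: f(1) = 1/5, f(3) = 2/5, f(4) = 1/5, f(5) = 1/5
Let p_n(j) = P(N_n = j), with p_0 = [1]. Condition on τ_1: p_n(0) = P(τ > n), and for j >= 1, p_n(j) = Σ_{k<=n} f(k)·p_{n−k}(j−1)
p_1 = [4/5, 1/5]  (j = 0..1)
p_2 = [4/5, 4/25, 1/25]  (j = 0..2)
p_3 = [2/5, 14/25, 4/125, 1/125]  (j = 0..3)
p_4 = [1/5, 3/5, 24/125, 4/625, 1/625]  (j = 0..4)
p_5 = [0, 18/25, 28/125, 34/625, 4/3125, 1/3125]  (j = 0..5)
p_6 = [0, 12/25, 11/25, 41/625, 44/3125, 4/15625, 1/15625]  (j = 0..6)
E[N_6] = Σ j·p_6(j) = 25231/15625;  E[N_6²] = Σ j²·p_6(j) = 47881/15625
Var[N_6] = 47881/15625 − (25231/15625)² = 111537264/244140625


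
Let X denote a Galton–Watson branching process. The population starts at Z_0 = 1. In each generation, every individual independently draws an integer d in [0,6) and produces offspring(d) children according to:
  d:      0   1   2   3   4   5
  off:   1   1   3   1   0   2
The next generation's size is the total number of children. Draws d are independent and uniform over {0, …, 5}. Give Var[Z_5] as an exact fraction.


Outcome values over d=0..5: [1, 1, 3, 1, 0, 2]
Σy = 8, Σy² = 16, M = 6
μ = 8/6 = 4/3,  σ² = 16/6 − (4/3)² = 8/9
V_0 = 0, E_0 = 1
V_1 = 8/9·E_0 + (4/3)²·V_0 = 8/9;  E_1 = 4/3
V_2 = 8/9·E_1 + (4/3)²·V_1 = 224/81;  E_2 = 16/9
V_3 = 8/9·E_2 + (4/3)²·V_2 = 4736/729;  E_3 = 64/27
V_4 = 8/9·E_3 + (4/3)²·V_3 = 89600/6561;  E_4 = 256/81
V_5 = 8/9·E_4 + (4/3)²·V_4 = 1599488/59049;  E_5 = 1024/243

1599488/59049


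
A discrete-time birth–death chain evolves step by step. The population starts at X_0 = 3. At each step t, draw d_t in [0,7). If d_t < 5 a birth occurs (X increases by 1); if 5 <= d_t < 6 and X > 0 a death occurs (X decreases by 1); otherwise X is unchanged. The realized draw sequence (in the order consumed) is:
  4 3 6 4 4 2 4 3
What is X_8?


10

t=0: X=3, d=4 → birth, X_1=4
t=1: X=4, d=3 → birth, X_2=5
t=2: X=5, d=6 → hold, X_3=5
t=3: X=5, d=4 → birth, X_4=6
t=4: X=6, d=4 → birth, X_5=7
t=5: X=7, d=2 → birth, X_6=8
t=6: X=8, d=4 → birth, X_7=9
t=7: X=9, d=3 → birth, X_8=10


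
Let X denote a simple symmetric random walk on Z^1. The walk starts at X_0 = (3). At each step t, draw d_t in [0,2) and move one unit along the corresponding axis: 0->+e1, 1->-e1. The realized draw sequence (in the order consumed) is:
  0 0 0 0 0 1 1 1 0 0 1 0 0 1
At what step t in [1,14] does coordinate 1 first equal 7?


t=0: X=(3), d=0 → +e1, X_1=(4)
t=1: X=(4), d=0 → +e1, X_2=(5)
t=2: X=(5), d=0 → +e1, X_3=(6)
t=3: X=(6), d=0 → +e1, X_4=(7)
t=4: X=(7), d=0 → +e1, X_5=(8)
t=5: X=(8), d=1 → -e1, X_6=(7)
t=6: X=(7), d=1 → -e1, X_7=(6)
t=7: X=(6), d=1 → -e1, X_8=(5)
t=8: X=(5), d=0 → +e1, X_9=(6)
t=9: X=(6), d=0 → +e1, X_10=(7)
t=10: X=(7), d=1 → -e1, X_11=(6)
t=11: X=(6), d=0 → +e1, X_12=(7)
t=12: X=(7), d=0 → +e1, X_13=(8)
t=13: X=(8), d=1 → -e1, X_14=(7)

4


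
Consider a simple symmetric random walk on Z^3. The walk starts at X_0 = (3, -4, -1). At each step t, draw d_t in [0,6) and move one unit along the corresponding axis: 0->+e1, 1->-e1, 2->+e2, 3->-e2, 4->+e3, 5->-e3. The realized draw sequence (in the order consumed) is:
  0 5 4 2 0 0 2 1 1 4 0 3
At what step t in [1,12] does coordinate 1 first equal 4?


t=0: X=(3, -4, -1), d=0 → +e1, X_1=(4, -4, -1)
t=1: X=(4, -4, -1), d=5 → -e3, X_2=(4, -4, -2)
t=2: X=(4, -4, -2), d=4 → +e3, X_3=(4, -4, -1)
t=3: X=(4, -4, -1), d=2 → +e2, X_4=(4, -3, -1)
t=4: X=(4, -3, -1), d=0 → +e1, X_5=(5, -3, -1)
t=5: X=(5, -3, -1), d=0 → +e1, X_6=(6, -3, -1)
t=6: X=(6, -3, -1), d=2 → +e2, X_7=(6, -2, -1)
t=7: X=(6, -2, -1), d=1 → -e1, X_8=(5, -2, -1)
t=8: X=(5, -2, -1), d=1 → -e1, X_9=(4, -2, -1)
t=9: X=(4, -2, -1), d=4 → +e3, X_10=(4, -2, 0)
t=10: X=(4, -2, 0), d=0 → +e1, X_11=(5, -2, 0)
t=11: X=(5, -2, 0), d=3 → -e2, X_12=(5, -3, 0)

1


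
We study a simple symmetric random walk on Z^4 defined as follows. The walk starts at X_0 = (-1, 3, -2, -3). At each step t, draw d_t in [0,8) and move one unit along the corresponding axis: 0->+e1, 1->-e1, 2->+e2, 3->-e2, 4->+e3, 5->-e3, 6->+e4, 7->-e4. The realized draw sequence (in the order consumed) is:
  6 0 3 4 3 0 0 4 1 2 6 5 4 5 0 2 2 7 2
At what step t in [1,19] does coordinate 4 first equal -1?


t=0: X=(-1, 3, -2, -3), d=6 → +e4, X_1=(-1, 3, -2, -2)
t=1: X=(-1, 3, -2, -2), d=0 → +e1, X_2=(0, 3, -2, -2)
t=2: X=(0, 3, -2, -2), d=3 → -e2, X_3=(0, 2, -2, -2)
t=3: X=(0, 2, -2, -2), d=4 → +e3, X_4=(0, 2, -1, -2)
t=4: X=(0, 2, -1, -2), d=3 → -e2, X_5=(0, 1, -1, -2)
t=5: X=(0, 1, -1, -2), d=0 → +e1, X_6=(1, 1, -1, -2)
t=6: X=(1, 1, -1, -2), d=0 → +e1, X_7=(2, 1, -1, -2)
t=7: X=(2, 1, -1, -2), d=4 → +e3, X_8=(2, 1, 0, -2)
t=8: X=(2, 1, 0, -2), d=1 → -e1, X_9=(1, 1, 0, -2)
t=9: X=(1, 1, 0, -2), d=2 → +e2, X_10=(1, 2, 0, -2)
t=10: X=(1, 2, 0, -2), d=6 → +e4, X_11=(1, 2, 0, -1)
t=11: X=(1, 2, 0, -1), d=5 → -e3, X_12=(1, 2, -1, -1)
t=12: X=(1, 2, -1, -1), d=4 → +e3, X_13=(1, 2, 0, -1)
t=13: X=(1, 2, 0, -1), d=5 → -e3, X_14=(1, 2, -1, -1)
t=14: X=(1, 2, -1, -1), d=0 → +e1, X_15=(2, 2, -1, -1)
t=15: X=(2, 2, -1, -1), d=2 → +e2, X_16=(2, 3, -1, -1)
t=16: X=(2, 3, -1, -1), d=2 → +e2, X_17=(2, 4, -1, -1)
t=17: X=(2, 4, -1, -1), d=7 → -e4, X_18=(2, 4, -1, -2)
t=18: X=(2, 4, -1, -2), d=2 → +e2, X_19=(2, 5, -1, -2)

11


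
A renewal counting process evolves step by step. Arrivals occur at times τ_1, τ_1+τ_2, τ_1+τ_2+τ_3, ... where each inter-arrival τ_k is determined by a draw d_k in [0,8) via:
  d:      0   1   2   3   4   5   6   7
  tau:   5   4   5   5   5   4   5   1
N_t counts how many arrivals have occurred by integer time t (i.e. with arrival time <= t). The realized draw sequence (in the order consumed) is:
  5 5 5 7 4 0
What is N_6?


draw d_1=5: τ_1=4, arrival time A_1=4
draw d_2=5: τ_2=4, arrival time A_2=8
draw d_3=5: τ_3=4, arrival time A_3=12
draw d_4=7: τ_4=1, arrival time A_4=13
draw d_5=4: τ_5=5, arrival time A_5=18
draw d_6=0: τ_6=5, arrival time A_6=23
N_t over t=0..6: 0:0 1:0 2:0 3:0 4:1 5:1 6:1

1


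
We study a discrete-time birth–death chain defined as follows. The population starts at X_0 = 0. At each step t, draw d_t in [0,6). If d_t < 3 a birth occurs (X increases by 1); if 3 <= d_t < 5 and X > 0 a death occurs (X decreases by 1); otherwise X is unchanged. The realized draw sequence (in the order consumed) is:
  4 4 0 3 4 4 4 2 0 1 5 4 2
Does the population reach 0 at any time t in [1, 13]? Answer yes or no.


yes

t=0: X=0, d=4 → hold, X_1=0
t=1: X=0, d=4 → hold, X_2=0
t=2: X=0, d=0 → birth, X_3=1
t=3: X=1, d=3 → death, X_4=0
t=4: X=0, d=4 → hold, X_5=0
t=5: X=0, d=4 → hold, X_6=0
t=6: X=0, d=4 → hold, X_7=0
t=7: X=0, d=2 → birth, X_8=1
t=8: X=1, d=0 → birth, X_9=2
t=9: X=2, d=1 → birth, X_10=3
t=10: X=3, d=5 → hold, X_11=3
t=11: X=3, d=4 → death, X_12=2
t=12: X=2, d=2 → birth, X_13=3


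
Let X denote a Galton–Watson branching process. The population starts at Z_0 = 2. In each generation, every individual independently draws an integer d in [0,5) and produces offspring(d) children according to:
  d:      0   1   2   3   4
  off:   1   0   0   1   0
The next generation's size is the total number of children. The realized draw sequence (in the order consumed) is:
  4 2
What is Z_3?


0

gen 0: Z_0=2, draws=[4, 2], offspring=[0, 0], Z_1=0
gen 1: Z_1=0, draws=[], offspring=[], Z_2=0
gen 2: Z_2=0, draws=[], offspring=[], Z_3=0


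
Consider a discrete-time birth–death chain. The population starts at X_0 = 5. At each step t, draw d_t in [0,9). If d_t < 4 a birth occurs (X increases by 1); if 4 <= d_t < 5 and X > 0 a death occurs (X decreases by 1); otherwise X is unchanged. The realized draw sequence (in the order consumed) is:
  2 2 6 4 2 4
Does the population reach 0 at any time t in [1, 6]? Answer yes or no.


t=0: X=5, d=2 → birth, X_1=6
t=1: X=6, d=2 → birth, X_2=7
t=2: X=7, d=6 → hold, X_3=7
t=3: X=7, d=4 → death, X_4=6
t=4: X=6, d=2 → birth, X_5=7
t=5: X=7, d=4 → death, X_6=6

no


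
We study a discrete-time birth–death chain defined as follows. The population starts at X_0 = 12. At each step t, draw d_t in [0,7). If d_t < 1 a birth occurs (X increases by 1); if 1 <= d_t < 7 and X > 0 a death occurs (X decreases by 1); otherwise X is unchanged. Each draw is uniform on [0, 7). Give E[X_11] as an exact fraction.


29/7

X can drop by at most 1 per step and X_0 = 12 > T = 11, so X_t >= 12 − t >= 1 > 0 for every t <= 11: the floor at 0 (the 'and X > 0' condition) never binds. Hence X_11 = X_0 + Σ_{t<11} Y_t with i.i.d. increments Y_t = y(d_t) ∈ {+1, −1, 0}.
Outcome values over d=0..6: [1, -1, -1, -1, -1, -1, -1]
Σy = -5, Σy² = 7, M = 7
μ = -5/7 = -5/7,  σ² = 7/7 − (-5/7)² = 24/49
E[X_11] = 12 + 11·(-5/7) = 29/7


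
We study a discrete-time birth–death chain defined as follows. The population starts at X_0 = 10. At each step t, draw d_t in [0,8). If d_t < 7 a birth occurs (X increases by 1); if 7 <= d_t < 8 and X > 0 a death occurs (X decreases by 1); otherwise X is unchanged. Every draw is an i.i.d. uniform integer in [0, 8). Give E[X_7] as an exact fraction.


61/4

X can drop by at most 1 per step and X_0 = 10 > T = 7, so X_t >= 10 − t >= 3 > 0 for every t <= 7: the floor at 0 (the 'and X > 0' condition) never binds. Hence X_7 = X_0 + Σ_{t<7} Y_t with i.i.d. increments Y_t = y(d_t) ∈ {+1, −1, 0}.
Outcome values over d=0..7: [1, 1, 1, 1, 1, 1, 1, -1]
Σy = 6, Σy² = 8, M = 8
μ = 6/8 = 3/4,  σ² = 8/8 − (3/4)² = 7/16
E[X_7] = 10 + 7·(3/4) = 61/4


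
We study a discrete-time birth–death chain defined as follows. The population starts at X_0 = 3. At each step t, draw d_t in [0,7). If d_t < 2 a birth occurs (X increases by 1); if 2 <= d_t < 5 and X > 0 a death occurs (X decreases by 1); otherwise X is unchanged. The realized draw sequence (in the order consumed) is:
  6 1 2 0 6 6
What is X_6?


t=0: X=3, d=6 → hold, X_1=3
t=1: X=3, d=1 → birth, X_2=4
t=2: X=4, d=2 → death, X_3=3
t=3: X=3, d=0 → birth, X_4=4
t=4: X=4, d=6 → hold, X_5=4
t=5: X=4, d=6 → hold, X_6=4

4


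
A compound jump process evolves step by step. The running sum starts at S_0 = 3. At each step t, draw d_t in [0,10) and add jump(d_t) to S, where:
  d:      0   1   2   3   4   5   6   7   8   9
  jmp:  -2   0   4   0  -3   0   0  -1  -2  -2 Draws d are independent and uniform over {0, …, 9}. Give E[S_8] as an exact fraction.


-9/5

Outcome values over d=0..9: [-2, 0, 4, 0, -3, 0, 0, -1, -2, -2]
Σy = -6, Σy² = 38, M = 10
μ = -6/10 = -3/5,  σ² = 38/10 − (-3/5)² = 86/25
E[S_8] = 3 + 8·(-3/5) = -9/5


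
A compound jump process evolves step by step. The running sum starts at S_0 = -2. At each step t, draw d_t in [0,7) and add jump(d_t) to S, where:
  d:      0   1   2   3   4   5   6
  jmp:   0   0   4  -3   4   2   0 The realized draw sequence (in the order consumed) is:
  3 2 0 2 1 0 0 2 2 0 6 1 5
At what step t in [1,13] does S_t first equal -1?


t=0: S=-2, d=3, jump=-3, S_1=-5
t=1: S=-5, d=2, jump=4, S_2=-1
t=2: S=-1, d=0, jump=0, S_3=-1
t=3: S=-1, d=2, jump=4, S_4=3
t=4: S=3, d=1, jump=0, S_5=3
t=5: S=3, d=0, jump=0, S_6=3
t=6: S=3, d=0, jump=0, S_7=3
t=7: S=3, d=2, jump=4, S_8=7
t=8: S=7, d=2, jump=4, S_9=11
t=9: S=11, d=0, jump=0, S_10=11
t=10: S=11, d=6, jump=0, S_11=11
t=11: S=11, d=1, jump=0, S_12=11
t=12: S=11, d=5, jump=2, S_13=13

2


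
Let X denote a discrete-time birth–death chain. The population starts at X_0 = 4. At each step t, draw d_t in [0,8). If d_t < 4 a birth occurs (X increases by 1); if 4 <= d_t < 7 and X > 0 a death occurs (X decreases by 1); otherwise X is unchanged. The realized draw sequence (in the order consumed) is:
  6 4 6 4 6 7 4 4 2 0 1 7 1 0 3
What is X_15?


6

t=0: X=4, d=6 → death, X_1=3
t=1: X=3, d=4 → death, X_2=2
t=2: X=2, d=6 → death, X_3=1
t=3: X=1, d=4 → death, X_4=0
t=4: X=0, d=6 → hold, X_5=0
t=5: X=0, d=7 → hold, X_6=0
t=6: X=0, d=4 → hold, X_7=0
t=7: X=0, d=4 → hold, X_8=0
t=8: X=0, d=2 → birth, X_9=1
t=9: X=1, d=0 → birth, X_10=2
t=10: X=2, d=1 → birth, X_11=3
t=11: X=3, d=7 → hold, X_12=3
t=12: X=3, d=1 → birth, X_13=4
t=13: X=4, d=0 → birth, X_14=5
t=14: X=5, d=3 → birth, X_15=6


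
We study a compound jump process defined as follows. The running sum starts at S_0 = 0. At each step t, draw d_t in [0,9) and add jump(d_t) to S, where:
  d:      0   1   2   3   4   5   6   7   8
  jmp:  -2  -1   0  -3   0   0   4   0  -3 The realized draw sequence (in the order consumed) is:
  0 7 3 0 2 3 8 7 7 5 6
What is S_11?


-9

t=0: S=0, d=0, jump=-2, S_1=-2
t=1: S=-2, d=7, jump=0, S_2=-2
t=2: S=-2, d=3, jump=-3, S_3=-5
t=3: S=-5, d=0, jump=-2, S_4=-7
t=4: S=-7, d=2, jump=0, S_5=-7
t=5: S=-7, d=3, jump=-3, S_6=-10
t=6: S=-10, d=8, jump=-3, S_7=-13
t=7: S=-13, d=7, jump=0, S_8=-13
t=8: S=-13, d=7, jump=0, S_9=-13
t=9: S=-13, d=5, jump=0, S_10=-13
t=10: S=-13, d=6, jump=4, S_11=-9


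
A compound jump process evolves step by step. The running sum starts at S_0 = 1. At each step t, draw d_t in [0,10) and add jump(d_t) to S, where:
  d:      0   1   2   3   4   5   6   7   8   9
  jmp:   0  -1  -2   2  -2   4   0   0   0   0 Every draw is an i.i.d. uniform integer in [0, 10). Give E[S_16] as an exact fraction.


Outcome values over d=0..9: [0, -1, -2, 2, -2, 4, 0, 0, 0, 0]
Σy = 1, Σy² = 29, M = 10
μ = 1/10 = 1/10,  σ² = 29/10 − (1/10)² = 289/100
E[S_16] = 1 + 16·(1/10) = 13/5

13/5


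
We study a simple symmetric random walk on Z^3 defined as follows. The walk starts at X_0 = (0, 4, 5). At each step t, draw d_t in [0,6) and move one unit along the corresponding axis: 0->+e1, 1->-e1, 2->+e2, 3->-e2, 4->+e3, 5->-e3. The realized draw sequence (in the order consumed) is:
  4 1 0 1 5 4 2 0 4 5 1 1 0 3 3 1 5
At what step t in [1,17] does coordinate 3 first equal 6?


1

t=0: X=(0, 4, 5), d=4 → +e3, X_1=(0, 4, 6)
t=1: X=(0, 4, 6), d=1 → -e1, X_2=(-1, 4, 6)
t=2: X=(-1, 4, 6), d=0 → +e1, X_3=(0, 4, 6)
t=3: X=(0, 4, 6), d=1 → -e1, X_4=(-1, 4, 6)
t=4: X=(-1, 4, 6), d=5 → -e3, X_5=(-1, 4, 5)
t=5: X=(-1, 4, 5), d=4 → +e3, X_6=(-1, 4, 6)
t=6: X=(-1, 4, 6), d=2 → +e2, X_7=(-1, 5, 6)
t=7: X=(-1, 5, 6), d=0 → +e1, X_8=(0, 5, 6)
t=8: X=(0, 5, 6), d=4 → +e3, X_9=(0, 5, 7)
t=9: X=(0, 5, 7), d=5 → -e3, X_10=(0, 5, 6)
t=10: X=(0, 5, 6), d=1 → -e1, X_11=(-1, 5, 6)
t=11: X=(-1, 5, 6), d=1 → -e1, X_12=(-2, 5, 6)
t=12: X=(-2, 5, 6), d=0 → +e1, X_13=(-1, 5, 6)
t=13: X=(-1, 5, 6), d=3 → -e2, X_14=(-1, 4, 6)
t=14: X=(-1, 4, 6), d=3 → -e2, X_15=(-1, 3, 6)
t=15: X=(-1, 3, 6), d=1 → -e1, X_16=(-2, 3, 6)
t=16: X=(-2, 3, 6), d=5 → -e3, X_17=(-2, 3, 5)


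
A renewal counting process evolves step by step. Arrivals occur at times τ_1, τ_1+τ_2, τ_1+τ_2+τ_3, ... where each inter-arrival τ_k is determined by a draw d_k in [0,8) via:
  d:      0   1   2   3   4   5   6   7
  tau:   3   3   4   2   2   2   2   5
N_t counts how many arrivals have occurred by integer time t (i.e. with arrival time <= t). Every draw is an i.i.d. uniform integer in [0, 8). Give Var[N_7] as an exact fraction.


103/256

Inter-arrival values over d=0..7: [3, 3, 4, 2, 2, 2, 2, 5]
Each d has probability 1/8, so the pmf of τ is: f(2) = 1/2, f(3) = 1/4, f(4) = 1/8, f(5) = 1/8
Let p_n(j) = P(N_n = j), with p_0 = [1]. Condition on τ_1: p_n(0) = P(τ > n), and for j >= 1, p_n(j) = Σ_{k<=n} f(k)·p_{n−k}(j−1)
p_1 = [1]  (j = 0)
p_2 = [1/2, 1/2]  (j = 0..1)
p_3 = [1/4, 3/4]  (j = 0..1)
p_4 = [1/8, 5/8, 1/4]  (j = 0..2)
p_5 = [0, 1/2, 1/2]  (j = 0..2)
p_6 = [0, 5/16, 9/16, 1/8]  (j = 0..3)
p_7 = [0, 1/8, 9/16, 5/16]  (j = 0..3)
E[N_7] = Σ j·p_7(j) = 35/16;  E[N_7²] = Σ j²·p_7(j) = 83/16
Var[N_7] = 83/16 − (35/16)² = 103/256


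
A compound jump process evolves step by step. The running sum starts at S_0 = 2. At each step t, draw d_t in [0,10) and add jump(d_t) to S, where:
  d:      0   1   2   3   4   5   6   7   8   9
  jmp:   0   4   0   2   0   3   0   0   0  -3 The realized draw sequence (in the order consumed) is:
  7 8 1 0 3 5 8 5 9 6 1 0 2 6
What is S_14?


15

t=0: S=2, d=7, jump=0, S_1=2
t=1: S=2, d=8, jump=0, S_2=2
t=2: S=2, d=1, jump=4, S_3=6
t=3: S=6, d=0, jump=0, S_4=6
t=4: S=6, d=3, jump=2, S_5=8
t=5: S=8, d=5, jump=3, S_6=11
t=6: S=11, d=8, jump=0, S_7=11
t=7: S=11, d=5, jump=3, S_8=14
t=8: S=14, d=9, jump=-3, S_9=11
t=9: S=11, d=6, jump=0, S_10=11
t=10: S=11, d=1, jump=4, S_11=15
t=11: S=15, d=0, jump=0, S_12=15
t=12: S=15, d=2, jump=0, S_13=15
t=13: S=15, d=6, jump=0, S_14=15


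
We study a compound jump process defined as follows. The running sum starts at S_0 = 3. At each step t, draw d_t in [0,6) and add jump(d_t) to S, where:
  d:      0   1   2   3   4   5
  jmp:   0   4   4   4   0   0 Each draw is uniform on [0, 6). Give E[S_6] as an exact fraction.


15

Outcome values over d=0..5: [0, 4, 4, 4, 0, 0]
Σy = 12, Σy² = 48, M = 6
μ = 12/6 = 2,  σ² = 48/6 − (2)² = 4
E[S_6] = 3 + 6·(2) = 15


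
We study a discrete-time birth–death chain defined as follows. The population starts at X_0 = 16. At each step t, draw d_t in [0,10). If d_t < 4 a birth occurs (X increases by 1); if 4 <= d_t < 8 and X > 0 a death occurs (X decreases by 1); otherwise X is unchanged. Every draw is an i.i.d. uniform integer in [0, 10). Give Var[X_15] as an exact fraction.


12

X can drop by at most 1 per step and X_0 = 16 > T = 15, so X_t >= 16 − t >= 1 > 0 for every t <= 15: the floor at 0 (the 'and X > 0' condition) never binds. Hence X_15 = X_0 + Σ_{t<15} Y_t with i.i.d. increments Y_t = y(d_t) ∈ {+1, −1, 0}.
Outcome values over d=0..9: [1, 1, 1, 1, -1, -1, -1, -1, 0, 0]
Σy = 0, Σy² = 8, M = 10
μ = 0/10 = 0,  σ² = 8/10 − (0)² = 4/5
Independent increments: Var[X_15] = 15·σ² = 15·(4/5) = 12


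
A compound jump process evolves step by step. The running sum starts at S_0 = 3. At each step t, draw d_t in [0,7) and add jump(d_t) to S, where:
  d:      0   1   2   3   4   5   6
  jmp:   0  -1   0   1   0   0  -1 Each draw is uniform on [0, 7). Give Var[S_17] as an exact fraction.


Outcome values over d=0..6: [0, -1, 0, 1, 0, 0, -1]
Σy = -1, Σy² = 3, M = 7
μ = -1/7 = -1/7,  σ² = 3/7 − (-1/7)² = 20/49
Independent increments: Var[S_17] = 17·σ² = 17·(20/49) = 340/49

340/49


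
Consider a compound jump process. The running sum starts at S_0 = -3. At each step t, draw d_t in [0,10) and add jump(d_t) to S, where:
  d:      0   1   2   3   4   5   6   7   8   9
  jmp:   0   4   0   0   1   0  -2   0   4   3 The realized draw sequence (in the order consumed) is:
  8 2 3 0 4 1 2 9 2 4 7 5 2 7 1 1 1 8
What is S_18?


t=0: S=-3, d=8, jump=4, S_1=1
t=1: S=1, d=2, jump=0, S_2=1
t=2: S=1, d=3, jump=0, S_3=1
t=3: S=1, d=0, jump=0, S_4=1
t=4: S=1, d=4, jump=1, S_5=2
t=5: S=2, d=1, jump=4, S_6=6
t=6: S=6, d=2, jump=0, S_7=6
t=7: S=6, d=9, jump=3, S_8=9
t=8: S=9, d=2, jump=0, S_9=9
t=9: S=9, d=4, jump=1, S_10=10
t=10: S=10, d=7, jump=0, S_11=10
t=11: S=10, d=5, jump=0, S_12=10
t=12: S=10, d=2, jump=0, S_13=10
t=13: S=10, d=7, jump=0, S_14=10
t=14: S=10, d=1, jump=4, S_15=14
t=15: S=14, d=1, jump=4, S_16=18
t=16: S=18, d=1, jump=4, S_17=22
t=17: S=22, d=8, jump=4, S_18=26

26


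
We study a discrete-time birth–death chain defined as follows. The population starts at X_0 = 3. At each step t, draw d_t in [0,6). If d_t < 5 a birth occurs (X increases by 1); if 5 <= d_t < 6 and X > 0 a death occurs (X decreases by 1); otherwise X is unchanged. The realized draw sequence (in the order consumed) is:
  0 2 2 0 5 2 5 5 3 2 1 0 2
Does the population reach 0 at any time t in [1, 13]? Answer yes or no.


t=0: X=3, d=0 → birth, X_1=4
t=1: X=4, d=2 → birth, X_2=5
t=2: X=5, d=2 → birth, X_3=6
t=3: X=6, d=0 → birth, X_4=7
t=4: X=7, d=5 → death, X_5=6
t=5: X=6, d=2 → birth, X_6=7
t=6: X=7, d=5 → death, X_7=6
t=7: X=6, d=5 → death, X_8=5
t=8: X=5, d=3 → birth, X_9=6
t=9: X=6, d=2 → birth, X_10=7
t=10: X=7, d=1 → birth, X_11=8
t=11: X=8, d=0 → birth, X_12=9
t=12: X=9, d=2 → birth, X_13=10

no


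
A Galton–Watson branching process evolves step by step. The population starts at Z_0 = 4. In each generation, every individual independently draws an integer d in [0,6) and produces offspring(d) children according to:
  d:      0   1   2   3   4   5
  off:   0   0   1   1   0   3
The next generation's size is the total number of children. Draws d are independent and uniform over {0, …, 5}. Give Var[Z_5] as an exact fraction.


Outcome values over d=0..5: [0, 0, 1, 1, 0, 3]
Σy = 5, Σy² = 11, M = 6
μ = 5/6 = 5/6,  σ² = 11/6 − (5/6)² = 41/36
V_0 = 0, E_0 = 4
V_1 = 41/36·E_0 + (5/6)²·V_0 = 41/9;  E_1 = 10/3
V_2 = 41/36·E_1 + (5/6)²·V_1 = 2255/324;  E_2 = 25/9
V_3 = 41/36·E_2 + (5/6)²·V_2 = 93275/11664;  E_3 = 125/54
V_4 = 41/36·E_3 + (5/6)²·V_3 = 3438875/419904;  E_4 = 625/324
V_5 = 41/36·E_4 + (5/6)²·V_4 = 119181875/15116544;  E_5 = 3125/1944

119181875/15116544


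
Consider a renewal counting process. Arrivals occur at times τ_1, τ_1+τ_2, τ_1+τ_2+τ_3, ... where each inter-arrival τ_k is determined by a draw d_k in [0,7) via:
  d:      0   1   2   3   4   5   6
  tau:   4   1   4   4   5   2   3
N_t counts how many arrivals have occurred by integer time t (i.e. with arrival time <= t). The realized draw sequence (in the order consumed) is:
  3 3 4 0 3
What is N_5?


1

draw d_1=3: τ_1=4, arrival time A_1=4
draw d_2=3: τ_2=4, arrival time A_2=8
draw d_3=4: τ_3=5, arrival time A_3=13
draw d_4=0: τ_4=4, arrival time A_4=17
draw d_5=3: τ_5=4, arrival time A_5=21
N_t over t=0..5: 0:0 1:0 2:0 3:0 4:1 5:1


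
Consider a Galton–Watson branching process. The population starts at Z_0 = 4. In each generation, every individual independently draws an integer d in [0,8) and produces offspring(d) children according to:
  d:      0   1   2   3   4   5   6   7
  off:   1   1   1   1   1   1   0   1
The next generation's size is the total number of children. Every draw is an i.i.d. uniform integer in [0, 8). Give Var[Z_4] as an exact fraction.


4069695/4194304

Outcome values over d=0..7: [1, 1, 1, 1, 1, 1, 0, 1]
Σy = 7, Σy² = 7, M = 8
μ = 7/8 = 7/8,  σ² = 7/8 − (7/8)² = 7/64
V_0 = 0, E_0 = 4
V_1 = 7/64·E_0 + (7/8)²·V_0 = 7/16;  E_1 = 7/2
V_2 = 7/64·E_1 + (7/8)²·V_1 = 735/1024;  E_2 = 49/16
V_3 = 7/64·E_2 + (7/8)²·V_2 = 57967/65536;  E_3 = 343/128
V_4 = 7/64·E_3 + (7/8)²·V_3 = 4069695/4194304;  E_4 = 2401/1024


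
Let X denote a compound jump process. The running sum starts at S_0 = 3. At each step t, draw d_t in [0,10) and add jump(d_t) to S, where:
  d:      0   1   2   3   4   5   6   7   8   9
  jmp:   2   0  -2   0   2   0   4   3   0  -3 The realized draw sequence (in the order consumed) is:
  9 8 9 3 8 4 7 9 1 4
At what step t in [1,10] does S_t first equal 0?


1

t=0: S=3, d=9, jump=-3, S_1=0
t=1: S=0, d=8, jump=0, S_2=0
t=2: S=0, d=9, jump=-3, S_3=-3
t=3: S=-3, d=3, jump=0, S_4=-3
t=4: S=-3, d=8, jump=0, S_5=-3
t=5: S=-3, d=4, jump=2, S_6=-1
t=6: S=-1, d=7, jump=3, S_7=2
t=7: S=2, d=9, jump=-3, S_8=-1
t=8: S=-1, d=1, jump=0, S_9=-1
t=9: S=-1, d=4, jump=2, S_10=1


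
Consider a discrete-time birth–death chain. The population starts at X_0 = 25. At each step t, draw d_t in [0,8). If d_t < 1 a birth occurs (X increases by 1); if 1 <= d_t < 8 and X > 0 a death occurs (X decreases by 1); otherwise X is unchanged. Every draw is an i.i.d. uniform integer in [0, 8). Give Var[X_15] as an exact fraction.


105/16

X can drop by at most 1 per step and X_0 = 25 > T = 15, so X_t >= 25 − t >= 10 > 0 for every t <= 15: the floor at 0 (the 'and X > 0' condition) never binds. Hence X_15 = X_0 + Σ_{t<15} Y_t with i.i.d. increments Y_t = y(d_t) ∈ {+1, −1, 0}.
Outcome values over d=0..7: [1, -1, -1, -1, -1, -1, -1, -1]
Σy = -6, Σy² = 8, M = 8
μ = -6/8 = -3/4,  σ² = 8/8 − (-3/4)² = 7/16
Independent increments: Var[X_15] = 15·σ² = 15·(7/16) = 105/16


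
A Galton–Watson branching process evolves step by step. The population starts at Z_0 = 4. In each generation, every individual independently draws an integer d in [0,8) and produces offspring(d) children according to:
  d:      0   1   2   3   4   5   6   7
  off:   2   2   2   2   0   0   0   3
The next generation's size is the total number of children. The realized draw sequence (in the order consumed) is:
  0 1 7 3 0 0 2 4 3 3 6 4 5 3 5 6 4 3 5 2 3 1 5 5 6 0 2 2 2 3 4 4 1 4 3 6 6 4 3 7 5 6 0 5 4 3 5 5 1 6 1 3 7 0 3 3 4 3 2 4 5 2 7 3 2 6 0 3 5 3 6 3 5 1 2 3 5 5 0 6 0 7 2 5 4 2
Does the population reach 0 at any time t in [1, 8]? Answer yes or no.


no

gen 0: Z_0=4, draws=[0, 1, 7, 3], offspring=[2, 2, 3, 2], Z_1=9
gen 1: Z_1=9, draws=[0, 0, 2, 4, 3, 3, 6, 4, 5], offspring=[2, 2, 2, 0, 2, 2, 0, 0, 0], Z_2=10
gen 2: Z_2=10, draws=[3, 5, 6, 4, 3, 5, 2, 3, 1, 5], offspring=[2, 0, 0, 0, 2, 0, 2, 2, 2, 0], Z_3=10
gen 3: Z_3=10, draws=[5, 6, 0, 2, 2, 2, 3, 4, 4, 1], offspring=[0, 0, 2, 2, 2, 2, 2, 0, 0, 2], Z_4=12
gen 4: Z_4=12, draws=[4, 3, 6, 6, 4, 3, 7, 5, 6, 0, 5, 4], offspring=[0, 2, 0, 0, 0, 2, 3, 0, 0, 2, 0, 0], Z_5=9
gen 5: Z_5=9, draws=[3, 5, 5, 1, 6, 1, 3, 7, 0], offspring=[2, 0, 0, 2, 0, 2, 2, 3, 2], Z_6=13
gen 6: Z_6=13, draws=[3, 3, 4, 3, 2, 4, 5, 2, 7, 3, 2, 6, 0], offspring=[2, 2, 0, 2, 2, 0, 0, 2, 3, 2, 2, 0, 2], Z_7=19
gen 7: Z_7=19, draws=[3, 5, 3, 6, 3, 5, 1, 2, 3, 5, 5, 0, 6, 0, 7, 2, 5, 4, 2], offspring=[2, 0, 2, 0, 2, 0, 2, 2, 2, 0, 0, 2, 0, 2, 3, 2, 0, 0, 2], Z_8=23


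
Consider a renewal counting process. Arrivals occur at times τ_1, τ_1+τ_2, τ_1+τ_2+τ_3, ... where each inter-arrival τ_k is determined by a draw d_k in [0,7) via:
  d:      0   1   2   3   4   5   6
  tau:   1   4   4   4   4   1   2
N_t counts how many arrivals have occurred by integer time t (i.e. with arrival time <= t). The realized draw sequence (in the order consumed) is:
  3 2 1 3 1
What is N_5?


1

draw d_1=3: τ_1=4, arrival time A_1=4
draw d_2=2: τ_2=4, arrival time A_2=8
draw d_3=1: τ_3=4, arrival time A_3=12
draw d_4=3: τ_4=4, arrival time A_4=16
draw d_5=1: τ_5=4, arrival time A_5=20
N_t over t=0..5: 0:0 1:0 2:0 3:0 4:1 5:1


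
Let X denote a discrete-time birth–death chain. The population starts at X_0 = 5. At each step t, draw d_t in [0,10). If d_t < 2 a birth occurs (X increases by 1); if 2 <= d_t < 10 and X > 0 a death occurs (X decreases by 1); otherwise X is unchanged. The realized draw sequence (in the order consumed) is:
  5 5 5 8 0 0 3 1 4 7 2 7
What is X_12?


0

t=0: X=5, d=5 → death, X_1=4
t=1: X=4, d=5 → death, X_2=3
t=2: X=3, d=5 → death, X_3=2
t=3: X=2, d=8 → death, X_4=1
t=4: X=1, d=0 → birth, X_5=2
t=5: X=2, d=0 → birth, X_6=3
t=6: X=3, d=3 → death, X_7=2
t=7: X=2, d=1 → birth, X_8=3
t=8: X=3, d=4 → death, X_9=2
t=9: X=2, d=7 → death, X_10=1
t=10: X=1, d=2 → death, X_11=0
t=11: X=0, d=7 → hold, X_12=0


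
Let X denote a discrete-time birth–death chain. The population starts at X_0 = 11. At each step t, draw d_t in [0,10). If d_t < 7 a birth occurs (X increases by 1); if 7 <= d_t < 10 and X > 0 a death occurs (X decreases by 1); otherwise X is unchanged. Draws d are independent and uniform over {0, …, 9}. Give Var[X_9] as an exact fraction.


X can drop by at most 1 per step and X_0 = 11 > T = 9, so X_t >= 11 − t >= 2 > 0 for every t <= 9: the floor at 0 (the 'and X > 0' condition) never binds. Hence X_9 = X_0 + Σ_{t<9} Y_t with i.i.d. increments Y_t = y(d_t) ∈ {+1, −1, 0}.
Outcome values over d=0..9: [1, 1, 1, 1, 1, 1, 1, -1, -1, -1]
Σy = 4, Σy² = 10, M = 10
μ = 4/10 = 2/5,  σ² = 10/10 − (2/5)² = 21/25
Independent increments: Var[X_9] = 9·σ² = 9·(21/25) = 189/25

189/25


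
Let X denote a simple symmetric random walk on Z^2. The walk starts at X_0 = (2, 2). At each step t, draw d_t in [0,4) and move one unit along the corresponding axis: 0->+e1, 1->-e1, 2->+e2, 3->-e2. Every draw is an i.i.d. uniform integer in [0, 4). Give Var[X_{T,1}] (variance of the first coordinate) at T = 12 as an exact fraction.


Outcome values over d=0..3: [1, -1, 0, 0]
Σy = 0, Σy² = 2, M = 4
μ = 0/4 = 0,  σ² = 2/4 − (0)² = 1/2
Independent increments: Var[X_12] = 12·σ² = 12·(1/2) = 6

6


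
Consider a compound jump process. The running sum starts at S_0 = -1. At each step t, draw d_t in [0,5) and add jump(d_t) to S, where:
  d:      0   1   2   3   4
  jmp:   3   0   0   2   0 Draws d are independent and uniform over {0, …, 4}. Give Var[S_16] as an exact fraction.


128/5

Outcome values over d=0..4: [3, 0, 0, 2, 0]
Σy = 5, Σy² = 13, M = 5
μ = 5/5 = 1,  σ² = 13/5 − (1)² = 8/5
Independent increments: Var[S_16] = 16·σ² = 16·(8/5) = 128/5


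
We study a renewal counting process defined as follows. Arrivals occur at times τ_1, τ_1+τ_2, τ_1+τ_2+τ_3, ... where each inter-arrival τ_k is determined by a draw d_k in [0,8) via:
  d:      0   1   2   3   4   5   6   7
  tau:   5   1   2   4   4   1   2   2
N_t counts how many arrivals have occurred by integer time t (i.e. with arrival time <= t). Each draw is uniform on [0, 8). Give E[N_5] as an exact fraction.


1777/1024

Inter-arrival values over d=0..7: [5, 1, 2, 4, 4, 1, 2, 2]
Each d has probability 1/8, so the pmf of τ is: f(1) = 1/4, f(2) = 3/8, f(4) = 1/4, f(5) = 1/8
Renewal equation for m(n) = E[N_n]: condition on τ_1 = k (if k <= n, one arrival plus a fresh copy on the remaining n−k steps): m(n) = F(n) + Σ_{k<=n} f(k)·m(n−k), where F(n) = P(τ <= n) and m(0) = 0
m(1) = F(1) = 1/4
m(2) = F(2) + f(1)·m(1) = 5/8 + 1/4·1/4 = 11/16
m(3) = F(3) + f(1)·m(2) + f(2)·m(1) = 5/8 + 1/4·11/16 + 3/8·1/4 = 57/64
m(4) = F(4) + f(1)·m(3) + f(2)·m(2) = 7/8 + 1/4·57/64 + 3/8·11/16 = 347/256
m(5) = F(5) + f(1)·m(4) + f(2)·m(3) + f(4)·m(1) = 1 + 1/4·347/256 + 3/8·57/64 + 1/4·1/4 = 1777/1024
E[N_5] = m(5) = 1777/1024


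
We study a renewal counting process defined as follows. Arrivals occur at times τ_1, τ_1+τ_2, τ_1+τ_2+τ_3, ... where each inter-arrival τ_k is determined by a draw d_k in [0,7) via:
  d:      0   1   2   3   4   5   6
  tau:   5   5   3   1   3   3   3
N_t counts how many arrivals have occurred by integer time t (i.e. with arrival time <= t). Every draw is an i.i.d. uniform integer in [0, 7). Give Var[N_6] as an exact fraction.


4648049580/13841287201

Inter-arrival values over d=0..6: [5, 5, 3, 1, 3, 3, 3]
Each d has probability 1/7, so the pmf of τ is: f(1) = 1/7, f(3) = 4/7, f(5) = 2/7
Let p_n(j) = P(N_n = j), with p_0 = [1]. Condition on τ_1: p_n(0) = P(τ > n), and for j >= 1, p_n(j) = Σ_{k<=n} f(k)·p_{n−k}(j−1)
p_1 = [6/7, 1/7]  (j = 0..1)
p_2 = [6/7, 6/49, 1/49]  (j = 0..2)
p_3 = [2/7, 34/49, 6/343, 1/343]  (j = 0..3)
p_4 = [2/7, 26/49, 62/343, 6/2401, 1/2401]  (j = 0..4)
p_5 = [0, 40/49, 50/343, 90/2401, 6/16807, 1/16807]  (j = 0..5)
p_6 = [0, 20/49, 190/343, 74/2401, 118/16807, 6/117649, 1/117649]  (j = 0..6)
E[N_6] = Σ j·p_6(j) = 192578/117649;  E[N_6²] = Σ j²·p_6(j) = 354736/117649
Var[N_6] = 354736/117649 − (192578/117649)² = 4648049580/13841287201


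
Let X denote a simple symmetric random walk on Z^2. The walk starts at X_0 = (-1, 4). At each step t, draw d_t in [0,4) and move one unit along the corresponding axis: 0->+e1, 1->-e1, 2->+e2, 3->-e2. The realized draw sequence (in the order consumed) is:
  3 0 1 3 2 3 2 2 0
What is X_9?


t=0: X=(-1, 4), d=3 → -e2, X_1=(-1, 3)
t=1: X=(-1, 3), d=0 → +e1, X_2=(0, 3)
t=2: X=(0, 3), d=1 → -e1, X_3=(-1, 3)
t=3: X=(-1, 3), d=3 → -e2, X_4=(-1, 2)
t=4: X=(-1, 2), d=2 → +e2, X_5=(-1, 3)
t=5: X=(-1, 3), d=3 → -e2, X_6=(-1, 2)
t=6: X=(-1, 2), d=2 → +e2, X_7=(-1, 3)
t=7: X=(-1, 3), d=2 → +e2, X_8=(-1, 4)
t=8: X=(-1, 4), d=0 → +e1, X_9=(0, 4)

(0, 4)


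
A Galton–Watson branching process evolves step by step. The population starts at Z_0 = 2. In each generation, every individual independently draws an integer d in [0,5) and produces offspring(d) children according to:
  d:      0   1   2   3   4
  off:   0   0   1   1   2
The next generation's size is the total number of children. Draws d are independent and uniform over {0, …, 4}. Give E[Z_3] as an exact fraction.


128/125

Outcome values over d=0..4: [0, 0, 1, 1, 2]
Σy = 4, Σy² = 6, M = 5
μ = 4/5 = 4/5,  σ² = 6/5 − (4/5)² = 14/25
E[Z_0] = 2
E[Z_1] = 4/5·E[Z_0] = 8/5
E[Z_2] = 4/5·E[Z_1] = 32/25
E[Z_3] = 4/5·E[Z_2] = 128/125


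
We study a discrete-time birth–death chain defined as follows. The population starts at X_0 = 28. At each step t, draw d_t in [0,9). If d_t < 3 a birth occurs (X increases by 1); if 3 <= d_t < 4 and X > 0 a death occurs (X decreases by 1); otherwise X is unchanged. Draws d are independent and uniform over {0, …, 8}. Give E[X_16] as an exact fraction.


X can drop by at most 1 per step and X_0 = 28 > T = 16, so X_t >= 28 − t >= 12 > 0 for every t <= 16: the floor at 0 (the 'and X > 0' condition) never binds. Hence X_16 = X_0 + Σ_{t<16} Y_t with i.i.d. increments Y_t = y(d_t) ∈ {+1, −1, 0}.
Outcome values over d=0..8: [1, 1, 1, -1, 0, 0, 0, 0, 0]
Σy = 2, Σy² = 4, M = 9
μ = 2/9 = 2/9,  σ² = 4/9 − (2/9)² = 32/81
E[X_16] = 28 + 16·(2/9) = 284/9

284/9


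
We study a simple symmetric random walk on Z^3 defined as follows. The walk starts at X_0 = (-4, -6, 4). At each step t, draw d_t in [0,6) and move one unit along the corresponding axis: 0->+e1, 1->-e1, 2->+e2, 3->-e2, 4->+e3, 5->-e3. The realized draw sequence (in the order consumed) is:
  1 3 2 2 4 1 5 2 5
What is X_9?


t=0: X=(-4, -6, 4), d=1 → -e1, X_1=(-5, -6, 4)
t=1: X=(-5, -6, 4), d=3 → -e2, X_2=(-5, -7, 4)
t=2: X=(-5, -7, 4), d=2 → +e2, X_3=(-5, -6, 4)
t=3: X=(-5, -6, 4), d=2 → +e2, X_4=(-5, -5, 4)
t=4: X=(-5, -5, 4), d=4 → +e3, X_5=(-5, -5, 5)
t=5: X=(-5, -5, 5), d=1 → -e1, X_6=(-6, -5, 5)
t=6: X=(-6, -5, 5), d=5 → -e3, X_7=(-6, -5, 4)
t=7: X=(-6, -5, 4), d=2 → +e2, X_8=(-6, -4, 4)
t=8: X=(-6, -4, 4), d=5 → -e3, X_9=(-6, -4, 3)

(-6, -4, 3)


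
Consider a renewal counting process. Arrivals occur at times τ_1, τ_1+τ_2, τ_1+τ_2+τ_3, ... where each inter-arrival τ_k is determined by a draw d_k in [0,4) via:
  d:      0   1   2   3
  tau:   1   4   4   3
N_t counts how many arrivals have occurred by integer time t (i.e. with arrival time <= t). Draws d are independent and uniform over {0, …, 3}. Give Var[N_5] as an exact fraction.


Inter-arrival values over d=0..3: [1, 4, 4, 3]
Each d has probability 1/4, so the pmf of τ is: f(1) = 1/4, f(3) = 1/4, f(4) = 1/2
Let p_n(j) = P(N_n = j), with p_0 = [1]. Condition on τ_1: p_n(0) = P(τ > n), and for j >= 1, p_n(j) = Σ_{k<=n} f(k)·p_{n−k}(j−1)
p_1 = [3/4, 1/4]  (j = 0..1)
p_2 = [3/4, 3/16, 1/16]  (j = 0..2)
p_3 = [1/2, 7/16, 3/64, 1/64]  (j = 0..3)
p_4 = [0, 13/16, 11/64, 3/256, 1/256]  (j = 0..4)
p_5 = [0, 9/16, 3/8, 15/256, 3/1024, 1/1024]  (j = 0..5)
E[N_5] = Σ j·p_5(j) = 1541/1024;  E[N_5²] = Σ j²·p_5(j) = 2725/1024
Var[N_5] = 2725/1024 − (1541/1024)² = 415719/1048576

415719/1048576


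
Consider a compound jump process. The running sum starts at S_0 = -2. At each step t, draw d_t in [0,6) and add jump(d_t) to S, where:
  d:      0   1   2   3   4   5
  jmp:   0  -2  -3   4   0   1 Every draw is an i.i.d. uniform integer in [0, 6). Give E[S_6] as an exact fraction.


-2

Outcome values over d=0..5: [0, -2, -3, 4, 0, 1]
Σy = 0, Σy² = 30, M = 6
μ = 0/6 = 0,  σ² = 30/6 − (0)² = 5
E[S_6] = -2 + 6·(0) = -2


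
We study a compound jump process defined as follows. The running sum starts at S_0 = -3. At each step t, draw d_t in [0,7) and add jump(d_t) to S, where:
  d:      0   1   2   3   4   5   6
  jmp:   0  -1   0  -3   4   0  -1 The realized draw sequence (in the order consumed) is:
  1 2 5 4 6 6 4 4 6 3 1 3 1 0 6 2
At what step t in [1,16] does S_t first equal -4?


t=0: S=-3, d=1, jump=-1, S_1=-4
t=1: S=-4, d=2, jump=0, S_2=-4
t=2: S=-4, d=5, jump=0, S_3=-4
t=3: S=-4, d=4, jump=4, S_4=0
t=4: S=0, d=6, jump=-1, S_5=-1
t=5: S=-1, d=6, jump=-1, S_6=-2
t=6: S=-2, d=4, jump=4, S_7=2
t=7: S=2, d=4, jump=4, S_8=6
t=8: S=6, d=6, jump=-1, S_9=5
t=9: S=5, d=3, jump=-3, S_10=2
t=10: S=2, d=1, jump=-1, S_11=1
t=11: S=1, d=3, jump=-3, S_12=-2
t=12: S=-2, d=1, jump=-1, S_13=-3
t=13: S=-3, d=0, jump=0, S_14=-3
t=14: S=-3, d=6, jump=-1, S_15=-4
t=15: S=-4, d=2, jump=0, S_16=-4

1


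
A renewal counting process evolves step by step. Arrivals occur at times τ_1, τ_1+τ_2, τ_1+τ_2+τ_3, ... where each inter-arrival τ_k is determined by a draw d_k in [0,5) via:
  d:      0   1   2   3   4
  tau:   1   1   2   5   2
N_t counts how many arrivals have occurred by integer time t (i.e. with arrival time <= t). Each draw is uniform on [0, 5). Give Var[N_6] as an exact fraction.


Inter-arrival values over d=0..4: [1, 1, 2, 5, 2]
Each d has probability 1/5, so the pmf of τ is: f(1) = 2/5, f(2) = 2/5, f(5) = 1/5
Let p_n(j) = P(N_n = j), with p_0 = [1]. Condition on τ_1: p_n(0) = P(τ > n), and for j >= 1, p_n(j) = Σ_{k<=n} f(k)·p_{n−k}(j−1)
p_1 = [3/5, 2/5]  (j = 0..1)
p_2 = [1/5, 16/25, 4/25]  (j = 0..2)
p_3 = [1/5, 8/25, 52/125, 8/125]  (j = 0..3)
p_4 = [1/5, 4/25, 48/125, 144/625, 16/625]  (j = 0..4)
p_5 = [0, 9/25, 24/125, 8/25, 368/3125, 32/3125]  (j = 0..5)
p_6 = [0, 1/5, 36/125, 144/625, 688/3125, 896/15625, 64/15625]  (j = 0..6)
E[N_6] = Σ j·p_6(j) = 41549/15625;  E[N_6²] = Σ j²·p_6(j) = 133269/15625
Var[N_6] = 133269/15625 − (41549/15625)² = 356008724/244140625

356008724/244140625


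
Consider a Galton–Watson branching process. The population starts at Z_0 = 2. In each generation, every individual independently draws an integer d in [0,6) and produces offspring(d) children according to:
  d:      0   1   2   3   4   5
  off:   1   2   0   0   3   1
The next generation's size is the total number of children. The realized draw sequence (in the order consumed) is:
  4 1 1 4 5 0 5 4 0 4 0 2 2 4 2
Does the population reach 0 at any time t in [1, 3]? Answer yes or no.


gen 0: Z_0=2, draws=[4, 1], offspring=[3, 2], Z_1=5
gen 1: Z_1=5, draws=[1, 4, 5, 0, 5], offspring=[2, 3, 1, 1, 1], Z_2=8
gen 2: Z_2=8, draws=[4, 0, 4, 0, 2, 2, 4, 2], offspring=[3, 1, 3, 1, 0, 0, 3, 0], Z_3=11

no


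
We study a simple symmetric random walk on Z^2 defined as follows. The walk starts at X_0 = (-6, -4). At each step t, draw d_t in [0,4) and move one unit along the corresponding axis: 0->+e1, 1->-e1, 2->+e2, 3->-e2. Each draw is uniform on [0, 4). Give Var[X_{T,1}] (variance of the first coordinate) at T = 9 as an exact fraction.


Outcome values over d=0..3: [1, -1, 0, 0]
Σy = 0, Σy² = 2, M = 4
μ = 0/4 = 0,  σ² = 2/4 − (0)² = 1/2
Independent increments: Var[X_9] = 9·σ² = 9·(1/2) = 9/2

9/2


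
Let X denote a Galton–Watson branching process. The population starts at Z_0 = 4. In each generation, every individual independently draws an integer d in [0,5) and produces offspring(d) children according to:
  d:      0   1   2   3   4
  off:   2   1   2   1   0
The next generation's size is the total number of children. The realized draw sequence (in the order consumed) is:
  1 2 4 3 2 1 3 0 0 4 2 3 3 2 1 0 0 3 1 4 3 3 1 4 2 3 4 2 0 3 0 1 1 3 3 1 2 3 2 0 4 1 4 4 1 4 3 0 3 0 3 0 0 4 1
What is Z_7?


gen 0: Z_0=4, draws=[1, 2, 4, 3], offspring=[1, 2, 0, 1], Z_1=4
gen 1: Z_1=4, draws=[2, 1, 3, 0], offspring=[2, 1, 1, 2], Z_2=6
gen 2: Z_2=6, draws=[0, 4, 2, 3, 3, 2], offspring=[2, 0, 2, 1, 1, 2], Z_3=8
gen 3: Z_3=8, draws=[1, 0, 0, 3, 1, 4, 3, 3], offspring=[1, 2, 2, 1, 1, 0, 1, 1], Z_4=9
gen 4: Z_4=9, draws=[1, 4, 2, 3, 4, 2, 0, 3, 0], offspring=[1, 0, 2, 1, 0, 2, 2, 1, 2], Z_5=11
gen 5: Z_5=11, draws=[1, 1, 3, 3, 1, 2, 3, 2, 0, 4, 1], offspring=[1, 1, 1, 1, 1, 2, 1, 2, 2, 0, 1], Z_6=13
gen 6: Z_6=13, draws=[4, 4, 1, 4, 3, 0, 3, 0, 3, 0, 0, 4, 1], offspring=[0, 0, 1, 0, 1, 2, 1, 2, 1, 2, 2, 0, 1], Z_7=13

13
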